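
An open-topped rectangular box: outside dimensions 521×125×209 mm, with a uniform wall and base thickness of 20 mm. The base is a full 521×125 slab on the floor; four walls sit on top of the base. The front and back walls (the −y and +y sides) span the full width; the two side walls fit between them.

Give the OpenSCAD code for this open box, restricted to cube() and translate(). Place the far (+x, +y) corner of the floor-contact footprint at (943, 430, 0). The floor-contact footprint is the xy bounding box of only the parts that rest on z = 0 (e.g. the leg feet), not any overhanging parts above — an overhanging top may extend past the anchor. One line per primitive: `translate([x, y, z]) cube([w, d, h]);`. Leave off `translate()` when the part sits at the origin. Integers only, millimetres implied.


translate([422, 305, 0]) cube([521, 125, 20]);
translate([422, 305, 20]) cube([521, 20, 189]);
translate([422, 410, 20]) cube([521, 20, 189]);
translate([422, 325, 20]) cube([20, 85, 189]);
translate([923, 325, 20]) cube([20, 85, 189]);


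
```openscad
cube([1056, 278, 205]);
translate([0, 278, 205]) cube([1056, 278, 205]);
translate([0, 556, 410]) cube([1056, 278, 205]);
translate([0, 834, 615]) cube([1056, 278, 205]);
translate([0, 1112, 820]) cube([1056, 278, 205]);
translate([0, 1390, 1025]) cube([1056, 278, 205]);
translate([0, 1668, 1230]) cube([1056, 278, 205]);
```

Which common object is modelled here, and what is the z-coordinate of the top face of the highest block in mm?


A staircase. The total rise is 1435 mm.

7 identical blocks, each offset up and back from the previous — a staircase. Each step is 205 mm tall and there are 7 of them, so the total rise is 7 × 205 = 1435 mm.


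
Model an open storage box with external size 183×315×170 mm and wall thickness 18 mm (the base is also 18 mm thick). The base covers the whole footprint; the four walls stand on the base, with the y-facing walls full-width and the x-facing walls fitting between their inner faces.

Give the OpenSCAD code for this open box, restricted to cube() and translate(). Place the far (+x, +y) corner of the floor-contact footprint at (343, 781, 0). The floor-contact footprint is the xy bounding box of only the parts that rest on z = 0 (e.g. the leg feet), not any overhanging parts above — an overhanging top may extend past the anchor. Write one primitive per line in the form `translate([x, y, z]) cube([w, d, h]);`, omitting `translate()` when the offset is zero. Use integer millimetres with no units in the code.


translate([160, 466, 0]) cube([183, 315, 18]);
translate([160, 466, 18]) cube([183, 18, 152]);
translate([160, 763, 18]) cube([183, 18, 152]);
translate([160, 484, 18]) cube([18, 279, 152]);
translate([325, 484, 18]) cube([18, 279, 152]);


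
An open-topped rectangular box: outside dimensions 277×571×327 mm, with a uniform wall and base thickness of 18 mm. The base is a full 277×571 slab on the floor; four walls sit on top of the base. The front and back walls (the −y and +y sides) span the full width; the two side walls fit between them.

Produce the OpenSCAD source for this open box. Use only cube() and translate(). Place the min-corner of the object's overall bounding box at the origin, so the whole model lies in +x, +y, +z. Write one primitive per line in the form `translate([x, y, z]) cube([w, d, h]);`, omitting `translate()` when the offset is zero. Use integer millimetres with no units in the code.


cube([277, 571, 18]);
translate([0, 0, 18]) cube([277, 18, 309]);
translate([0, 553, 18]) cube([277, 18, 309]);
translate([0, 18, 18]) cube([18, 535, 309]);
translate([259, 18, 18]) cube([18, 535, 309]);


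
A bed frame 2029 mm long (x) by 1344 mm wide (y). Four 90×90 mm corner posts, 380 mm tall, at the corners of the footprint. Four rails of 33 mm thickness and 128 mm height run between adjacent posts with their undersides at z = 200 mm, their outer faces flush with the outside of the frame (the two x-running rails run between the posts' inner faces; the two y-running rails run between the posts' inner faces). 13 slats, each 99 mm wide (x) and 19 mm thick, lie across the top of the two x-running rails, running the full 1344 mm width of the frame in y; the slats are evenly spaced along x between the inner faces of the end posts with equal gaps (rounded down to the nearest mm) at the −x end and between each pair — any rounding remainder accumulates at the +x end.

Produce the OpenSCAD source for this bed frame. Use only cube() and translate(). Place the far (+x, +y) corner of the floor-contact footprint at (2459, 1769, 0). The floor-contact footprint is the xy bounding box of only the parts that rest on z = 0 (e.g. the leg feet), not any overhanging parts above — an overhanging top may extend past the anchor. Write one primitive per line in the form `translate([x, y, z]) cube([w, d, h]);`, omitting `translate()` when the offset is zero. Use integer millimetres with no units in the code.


translate([430, 425, 0]) cube([90, 90, 380]);
translate([430, 1679, 0]) cube([90, 90, 380]);
translate([2369, 425, 0]) cube([90, 90, 380]);
translate([2369, 1679, 0]) cube([90, 90, 380]);
translate([520, 425, 200]) cube([1849, 33, 128]);
translate([520, 1736, 200]) cube([1849, 33, 128]);
translate([430, 515, 200]) cube([33, 1164, 128]);
translate([2426, 515, 200]) cube([33, 1164, 128]);
translate([560, 425, 328]) cube([99, 1344, 19]);
translate([699, 425, 328]) cube([99, 1344, 19]);
translate([838, 425, 328]) cube([99, 1344, 19]);
translate([977, 425, 328]) cube([99, 1344, 19]);
translate([1116, 425, 328]) cube([99, 1344, 19]);
translate([1255, 425, 328]) cube([99, 1344, 19]);
translate([1394, 425, 328]) cube([99, 1344, 19]);
translate([1533, 425, 328]) cube([99, 1344, 19]);
translate([1672, 425, 328]) cube([99, 1344, 19]);
translate([1811, 425, 328]) cube([99, 1344, 19]);
translate([1950, 425, 328]) cube([99, 1344, 19]);
translate([2089, 425, 328]) cube([99, 1344, 19]);
translate([2228, 425, 328]) cube([99, 1344, 19]);


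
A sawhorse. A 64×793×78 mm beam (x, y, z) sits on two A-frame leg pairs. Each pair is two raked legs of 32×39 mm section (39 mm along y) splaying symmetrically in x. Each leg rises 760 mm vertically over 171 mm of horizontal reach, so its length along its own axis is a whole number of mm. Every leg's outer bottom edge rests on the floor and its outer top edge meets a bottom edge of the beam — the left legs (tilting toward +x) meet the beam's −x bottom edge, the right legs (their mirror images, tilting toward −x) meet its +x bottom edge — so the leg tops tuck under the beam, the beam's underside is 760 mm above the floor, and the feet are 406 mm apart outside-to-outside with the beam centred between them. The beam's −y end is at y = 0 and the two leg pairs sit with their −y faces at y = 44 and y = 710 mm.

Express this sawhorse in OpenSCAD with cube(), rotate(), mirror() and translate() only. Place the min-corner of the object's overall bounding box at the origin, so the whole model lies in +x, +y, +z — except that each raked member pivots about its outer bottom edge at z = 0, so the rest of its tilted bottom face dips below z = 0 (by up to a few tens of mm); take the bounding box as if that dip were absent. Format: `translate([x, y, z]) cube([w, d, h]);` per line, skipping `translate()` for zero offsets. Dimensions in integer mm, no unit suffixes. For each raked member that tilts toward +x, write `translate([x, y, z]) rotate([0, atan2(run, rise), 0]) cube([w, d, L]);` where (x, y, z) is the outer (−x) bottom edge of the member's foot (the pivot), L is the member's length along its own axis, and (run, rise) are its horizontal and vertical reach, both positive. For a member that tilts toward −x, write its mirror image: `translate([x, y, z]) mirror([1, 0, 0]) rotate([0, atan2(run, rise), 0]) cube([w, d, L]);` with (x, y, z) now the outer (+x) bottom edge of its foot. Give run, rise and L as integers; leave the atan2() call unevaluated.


// leg length = √(171² + 760²) = 779
// right-leg outer foot x = 2·171 + 64 = 406
// beam min-corner = (171, 0, 760)
translate([171, 0, 760]) cube([64, 793, 78]);
translate([0, 44, 0]) rotate([0, atan2(171, 760), 0]) cube([32, 39, 779]);
translate([406, 44, 0]) mirror([1, 0, 0]) rotate([0, atan2(171, 760), 0]) cube([32, 39, 779]);
translate([0, 710, 0]) rotate([0, atan2(171, 760), 0]) cube([32, 39, 779]);
translate([406, 710, 0]) mirror([1, 0, 0]) rotate([0, atan2(171, 760), 0]) cube([32, 39, 779]);


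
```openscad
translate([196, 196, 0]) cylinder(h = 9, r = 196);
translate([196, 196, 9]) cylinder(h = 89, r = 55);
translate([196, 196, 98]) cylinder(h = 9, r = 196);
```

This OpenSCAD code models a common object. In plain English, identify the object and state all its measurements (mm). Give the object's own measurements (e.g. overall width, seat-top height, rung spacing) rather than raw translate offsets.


A spool: two coaxial disc flanges of radius 196 mm and thickness 9 mm, joined by a core cylinder of radius 55 mm and height 89 mm. The lower flange rests on z = 0 and the three cylinders share a vertical axis.


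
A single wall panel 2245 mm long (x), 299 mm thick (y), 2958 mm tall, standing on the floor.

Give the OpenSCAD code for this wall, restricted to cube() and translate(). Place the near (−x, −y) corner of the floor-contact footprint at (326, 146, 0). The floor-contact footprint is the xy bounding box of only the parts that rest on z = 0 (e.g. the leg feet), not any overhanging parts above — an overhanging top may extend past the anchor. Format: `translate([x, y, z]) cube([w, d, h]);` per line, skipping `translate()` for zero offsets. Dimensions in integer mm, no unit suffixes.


translate([326, 146, 0]) cube([2245, 299, 2958]);


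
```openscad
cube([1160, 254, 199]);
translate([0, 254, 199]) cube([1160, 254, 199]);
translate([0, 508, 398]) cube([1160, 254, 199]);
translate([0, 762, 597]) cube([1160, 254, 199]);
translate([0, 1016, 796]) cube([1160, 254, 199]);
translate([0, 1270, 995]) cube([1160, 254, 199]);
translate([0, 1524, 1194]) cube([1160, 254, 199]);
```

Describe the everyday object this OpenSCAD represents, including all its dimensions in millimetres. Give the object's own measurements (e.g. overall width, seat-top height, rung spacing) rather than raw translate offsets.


A straight staircase of 7 solid steps. Each step is 1160 mm wide (x), 254 mm deep (y, the going) and 199 mm tall (the rise). The first step rests on the floor; each subsequent step sits one going further in +y and one rise higher in +z, directly behind and above the previous step with no overlap.


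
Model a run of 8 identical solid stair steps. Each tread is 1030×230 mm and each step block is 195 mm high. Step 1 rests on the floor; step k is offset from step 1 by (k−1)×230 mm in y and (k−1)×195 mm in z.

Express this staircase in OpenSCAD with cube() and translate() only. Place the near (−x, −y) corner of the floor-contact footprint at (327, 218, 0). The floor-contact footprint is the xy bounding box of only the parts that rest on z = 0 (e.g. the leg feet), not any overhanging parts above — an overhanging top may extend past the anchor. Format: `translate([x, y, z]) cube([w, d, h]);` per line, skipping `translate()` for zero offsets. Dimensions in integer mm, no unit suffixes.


translate([327, 218, 0]) cube([1030, 230, 195]);
translate([327, 448, 195]) cube([1030, 230, 195]);
translate([327, 678, 390]) cube([1030, 230, 195]);
translate([327, 908, 585]) cube([1030, 230, 195]);
translate([327, 1138, 780]) cube([1030, 230, 195]);
translate([327, 1368, 975]) cube([1030, 230, 195]);
translate([327, 1598, 1170]) cube([1030, 230, 195]);
translate([327, 1828, 1365]) cube([1030, 230, 195]);


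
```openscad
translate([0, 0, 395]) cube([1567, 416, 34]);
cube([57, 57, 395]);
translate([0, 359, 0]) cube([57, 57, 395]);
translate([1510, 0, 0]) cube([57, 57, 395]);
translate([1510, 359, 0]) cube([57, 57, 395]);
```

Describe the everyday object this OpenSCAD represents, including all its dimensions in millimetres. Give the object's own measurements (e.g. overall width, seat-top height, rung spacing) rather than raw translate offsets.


A bench: a 1567×416 mm seat slab, 34 mm thick, top at z = 429 mm, on four 57×57 mm square legs flush with the seat corners and standing on z = 0.


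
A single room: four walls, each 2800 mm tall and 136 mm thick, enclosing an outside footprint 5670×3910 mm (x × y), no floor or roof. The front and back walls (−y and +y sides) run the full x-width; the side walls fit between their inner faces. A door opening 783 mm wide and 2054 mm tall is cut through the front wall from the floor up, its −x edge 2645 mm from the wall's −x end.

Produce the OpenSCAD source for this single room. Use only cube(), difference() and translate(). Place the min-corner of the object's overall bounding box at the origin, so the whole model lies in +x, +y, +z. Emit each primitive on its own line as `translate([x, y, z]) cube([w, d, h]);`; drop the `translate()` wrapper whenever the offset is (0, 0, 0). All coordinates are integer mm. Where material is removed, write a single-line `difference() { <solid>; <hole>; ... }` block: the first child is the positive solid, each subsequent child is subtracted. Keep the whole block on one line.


difference() { cube([5670, 136, 2800]); translate([2645, 0, 0]) cube([783, 136, 2054]); }
translate([0, 3774, 0]) cube([5670, 136, 2800]);
translate([0, 136, 0]) cube([136, 3638, 2800]);
translate([5534, 136, 0]) cube([136, 3638, 2800]);


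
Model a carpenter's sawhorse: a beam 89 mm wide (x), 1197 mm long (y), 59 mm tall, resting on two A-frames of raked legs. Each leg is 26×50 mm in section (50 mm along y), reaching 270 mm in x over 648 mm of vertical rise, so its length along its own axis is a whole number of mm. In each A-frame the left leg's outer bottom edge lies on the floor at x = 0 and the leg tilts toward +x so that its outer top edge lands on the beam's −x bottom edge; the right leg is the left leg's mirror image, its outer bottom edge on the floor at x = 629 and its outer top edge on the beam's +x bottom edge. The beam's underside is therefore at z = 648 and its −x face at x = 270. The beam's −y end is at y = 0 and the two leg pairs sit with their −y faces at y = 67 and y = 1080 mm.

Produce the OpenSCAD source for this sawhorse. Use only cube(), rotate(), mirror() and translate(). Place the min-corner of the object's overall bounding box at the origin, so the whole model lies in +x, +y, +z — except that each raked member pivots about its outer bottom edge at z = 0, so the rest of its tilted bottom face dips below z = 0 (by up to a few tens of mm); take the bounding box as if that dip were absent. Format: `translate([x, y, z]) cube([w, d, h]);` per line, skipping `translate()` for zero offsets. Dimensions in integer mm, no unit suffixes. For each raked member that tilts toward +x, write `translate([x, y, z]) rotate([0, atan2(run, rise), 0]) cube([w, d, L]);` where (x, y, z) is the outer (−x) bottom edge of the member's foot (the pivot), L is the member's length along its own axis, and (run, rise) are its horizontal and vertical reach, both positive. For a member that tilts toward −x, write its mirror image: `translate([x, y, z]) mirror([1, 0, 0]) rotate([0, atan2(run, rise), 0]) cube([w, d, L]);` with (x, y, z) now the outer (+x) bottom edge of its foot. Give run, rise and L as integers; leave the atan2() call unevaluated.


translate([270, 0, 648]) cube([89, 1197, 59]);
translate([0, 67, 0]) rotate([0, atan2(270, 648), 0]) cube([26, 50, 702]);
translate([629, 67, 0]) mirror([1, 0, 0]) rotate([0, atan2(270, 648), 0]) cube([26, 50, 702]);
translate([0, 1080, 0]) rotate([0, atan2(270, 648), 0]) cube([26, 50, 702]);
translate([629, 1080, 0]) mirror([1, 0, 0]) rotate([0, atan2(270, 648), 0]) cube([26, 50, 702]);


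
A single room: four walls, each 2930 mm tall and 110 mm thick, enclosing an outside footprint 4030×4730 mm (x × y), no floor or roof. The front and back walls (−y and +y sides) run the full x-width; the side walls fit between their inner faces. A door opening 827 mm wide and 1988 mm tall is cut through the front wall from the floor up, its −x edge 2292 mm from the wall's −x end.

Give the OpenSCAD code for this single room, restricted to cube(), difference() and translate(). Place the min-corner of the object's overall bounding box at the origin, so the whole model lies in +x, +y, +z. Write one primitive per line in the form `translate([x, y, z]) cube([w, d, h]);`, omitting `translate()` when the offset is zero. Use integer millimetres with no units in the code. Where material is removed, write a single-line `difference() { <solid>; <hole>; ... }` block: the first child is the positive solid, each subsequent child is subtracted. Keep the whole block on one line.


difference() { cube([4030, 110, 2930]); translate([2292, 0, 0]) cube([827, 110, 1988]); }
translate([0, 4620, 0]) cube([4030, 110, 2930]);
translate([0, 110, 0]) cube([110, 4510, 2930]);
translate([3920, 110, 0]) cube([110, 4510, 2930]);


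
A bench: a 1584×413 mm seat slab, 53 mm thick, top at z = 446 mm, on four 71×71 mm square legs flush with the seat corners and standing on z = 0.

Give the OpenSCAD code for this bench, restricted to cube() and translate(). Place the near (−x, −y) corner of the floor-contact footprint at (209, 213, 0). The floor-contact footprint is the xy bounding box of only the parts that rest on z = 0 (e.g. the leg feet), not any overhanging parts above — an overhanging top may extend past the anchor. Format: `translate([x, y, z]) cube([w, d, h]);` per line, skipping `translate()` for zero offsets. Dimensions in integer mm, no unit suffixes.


// leg_h = 446 − 53 = 393
translate([209, 213, 393]) cube([1584, 413, 53]);
translate([209, 213, 0]) cube([71, 71, 393]);
translate([209, 555, 0]) cube([71, 71, 393]);
translate([1722, 213, 0]) cube([71, 71, 393]);
translate([1722, 555, 0]) cube([71, 71, 393]);


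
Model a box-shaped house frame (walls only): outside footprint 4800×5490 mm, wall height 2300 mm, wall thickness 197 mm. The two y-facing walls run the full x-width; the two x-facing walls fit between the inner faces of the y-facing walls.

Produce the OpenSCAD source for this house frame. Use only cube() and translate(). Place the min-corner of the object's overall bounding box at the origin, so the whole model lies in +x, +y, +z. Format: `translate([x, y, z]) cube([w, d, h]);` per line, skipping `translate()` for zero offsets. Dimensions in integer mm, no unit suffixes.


cube([4800, 197, 2300]);
translate([0, 5293, 0]) cube([4800, 197, 2300]);
translate([0, 197, 0]) cube([197, 5096, 2300]);
translate([4603, 197, 0]) cube([197, 5096, 2300]);


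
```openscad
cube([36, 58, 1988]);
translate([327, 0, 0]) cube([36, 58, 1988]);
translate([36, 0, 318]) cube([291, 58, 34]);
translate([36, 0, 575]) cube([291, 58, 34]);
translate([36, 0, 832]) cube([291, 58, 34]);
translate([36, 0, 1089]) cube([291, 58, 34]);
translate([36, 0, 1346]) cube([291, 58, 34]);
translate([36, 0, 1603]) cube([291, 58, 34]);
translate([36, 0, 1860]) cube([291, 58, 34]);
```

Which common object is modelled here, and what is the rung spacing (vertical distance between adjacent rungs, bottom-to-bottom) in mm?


A ladder. The rung spacing is 257 mm.

Two tall 36×58 posts with 7 short bars between them — a ladder. Adjacent rungs sit at z = 318 and z = 575, so the spacing is 575 − 318 = 257 mm.


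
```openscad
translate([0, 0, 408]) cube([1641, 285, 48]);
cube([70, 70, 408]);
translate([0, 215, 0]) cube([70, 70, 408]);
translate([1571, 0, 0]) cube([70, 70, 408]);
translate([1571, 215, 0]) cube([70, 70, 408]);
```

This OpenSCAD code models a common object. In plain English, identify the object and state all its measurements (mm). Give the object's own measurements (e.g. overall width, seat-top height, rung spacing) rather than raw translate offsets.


A bench: a 1641×285 mm seat slab, 48 mm thick, top at z = 456 mm, on four 70×70 mm square legs flush with the seat corners and standing on z = 0.


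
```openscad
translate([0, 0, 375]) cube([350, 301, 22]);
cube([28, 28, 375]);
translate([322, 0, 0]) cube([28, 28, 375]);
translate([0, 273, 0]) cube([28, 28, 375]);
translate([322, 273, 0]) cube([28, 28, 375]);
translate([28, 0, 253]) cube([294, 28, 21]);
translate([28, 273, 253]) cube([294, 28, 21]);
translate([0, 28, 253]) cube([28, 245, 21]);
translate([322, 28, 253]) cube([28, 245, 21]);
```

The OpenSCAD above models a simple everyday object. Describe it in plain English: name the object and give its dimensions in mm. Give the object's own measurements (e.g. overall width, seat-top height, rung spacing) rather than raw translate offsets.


A simple wooden stool: a rectangular seat 350 mm (x) by 301 mm (y), 22 mm thick, top face at z = 397 mm, on four square legs, each 28×28 mm in cross-section. The legs rest on z = 0, each flush with a corner of the seat. Four stretchers, 28 mm wide and 21 mm tall, connect adjacent legs with their undersides at z = 253 mm, each running between the inner faces of the legs it joins and aligned with the legs' outer faces on the other axis.


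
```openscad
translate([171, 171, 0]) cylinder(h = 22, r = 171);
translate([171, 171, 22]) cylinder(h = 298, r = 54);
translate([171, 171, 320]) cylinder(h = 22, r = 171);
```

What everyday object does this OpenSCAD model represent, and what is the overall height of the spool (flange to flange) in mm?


A spool. The overall height is 342 mm.

Three coaxial cylinders, large–small–large — a spool. Two 22 mm flanges and a 298 mm core give 22 + 298 + 22 = 342 mm.


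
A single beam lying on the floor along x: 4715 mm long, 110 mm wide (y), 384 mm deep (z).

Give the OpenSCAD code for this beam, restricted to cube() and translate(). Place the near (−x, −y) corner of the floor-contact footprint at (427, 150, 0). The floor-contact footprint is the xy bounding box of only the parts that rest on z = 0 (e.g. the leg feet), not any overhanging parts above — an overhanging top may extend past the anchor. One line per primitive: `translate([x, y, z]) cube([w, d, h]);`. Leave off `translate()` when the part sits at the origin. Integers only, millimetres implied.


translate([427, 150, 0]) cube([4715, 110, 384]);


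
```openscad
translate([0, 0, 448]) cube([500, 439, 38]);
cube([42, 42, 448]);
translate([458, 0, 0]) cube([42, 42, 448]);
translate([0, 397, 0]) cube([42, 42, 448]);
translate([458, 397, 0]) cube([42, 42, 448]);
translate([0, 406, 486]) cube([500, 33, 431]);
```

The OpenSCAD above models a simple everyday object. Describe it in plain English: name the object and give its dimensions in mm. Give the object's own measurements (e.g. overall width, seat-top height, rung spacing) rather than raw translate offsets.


A chair. The seat is a 500×439×38 mm slab with its top at z = 486 mm, on four 42×42 mm corner legs (flush with the seat edges, standing on z = 0). A flat backrest 33 mm thick, 431 mm tall, spans the full seat width and rises from the seat top along its +y edge, rear face flush with the rear of the seat.


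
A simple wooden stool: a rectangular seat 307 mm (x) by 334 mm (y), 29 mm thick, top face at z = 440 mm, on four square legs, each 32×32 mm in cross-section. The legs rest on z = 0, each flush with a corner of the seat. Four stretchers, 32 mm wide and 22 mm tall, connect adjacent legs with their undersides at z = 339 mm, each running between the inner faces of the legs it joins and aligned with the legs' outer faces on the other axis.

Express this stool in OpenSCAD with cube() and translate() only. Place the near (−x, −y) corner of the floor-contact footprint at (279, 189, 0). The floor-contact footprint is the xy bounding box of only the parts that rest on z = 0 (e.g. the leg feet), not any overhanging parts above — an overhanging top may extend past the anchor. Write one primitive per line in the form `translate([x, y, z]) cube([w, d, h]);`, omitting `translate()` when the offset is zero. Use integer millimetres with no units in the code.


translate([279, 189, 411]) cube([307, 334, 29]);
translate([279, 189, 0]) cube([32, 32, 411]);
translate([554, 189, 0]) cube([32, 32, 411]);
translate([279, 491, 0]) cube([32, 32, 411]);
translate([554, 491, 0]) cube([32, 32, 411]);
translate([311, 189, 339]) cube([243, 32, 22]);
translate([311, 491, 339]) cube([243, 32, 22]);
translate([279, 221, 339]) cube([32, 270, 22]);
translate([554, 221, 339]) cube([32, 270, 22]);


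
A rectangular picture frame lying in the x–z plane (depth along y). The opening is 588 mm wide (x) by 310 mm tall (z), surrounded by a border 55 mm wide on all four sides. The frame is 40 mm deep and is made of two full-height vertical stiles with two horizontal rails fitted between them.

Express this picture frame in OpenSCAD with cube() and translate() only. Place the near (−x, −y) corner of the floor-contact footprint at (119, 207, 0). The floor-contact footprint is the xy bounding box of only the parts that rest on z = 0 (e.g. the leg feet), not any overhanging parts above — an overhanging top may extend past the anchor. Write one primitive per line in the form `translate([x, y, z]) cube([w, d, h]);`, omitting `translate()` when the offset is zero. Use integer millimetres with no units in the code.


translate([119, 207, 0]) cube([55, 40, 420]);
translate([762, 207, 0]) cube([55, 40, 420]);
translate([174, 207, 0]) cube([588, 40, 55]);
translate([174, 207, 365]) cube([588, 40, 55]);


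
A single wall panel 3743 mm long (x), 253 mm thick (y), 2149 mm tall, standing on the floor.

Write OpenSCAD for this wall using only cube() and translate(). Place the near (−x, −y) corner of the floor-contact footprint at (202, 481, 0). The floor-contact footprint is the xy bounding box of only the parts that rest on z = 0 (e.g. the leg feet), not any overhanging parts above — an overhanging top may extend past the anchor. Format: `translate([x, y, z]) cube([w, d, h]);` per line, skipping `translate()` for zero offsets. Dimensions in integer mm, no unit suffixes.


translate([202, 481, 0]) cube([3743, 253, 2149]);


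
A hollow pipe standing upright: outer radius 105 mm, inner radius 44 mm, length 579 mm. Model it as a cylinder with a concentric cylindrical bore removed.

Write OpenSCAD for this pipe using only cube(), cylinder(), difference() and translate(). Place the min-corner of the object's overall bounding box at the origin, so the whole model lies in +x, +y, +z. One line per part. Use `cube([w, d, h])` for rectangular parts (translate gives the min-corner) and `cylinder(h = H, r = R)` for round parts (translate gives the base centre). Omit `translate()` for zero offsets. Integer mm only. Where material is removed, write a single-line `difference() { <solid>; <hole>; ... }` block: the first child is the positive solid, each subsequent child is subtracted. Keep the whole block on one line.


difference() { translate([105, 105, 0]) cylinder(h = 579, r = 105); translate([105, 105, 0]) cylinder(h = 579, r = 44); }


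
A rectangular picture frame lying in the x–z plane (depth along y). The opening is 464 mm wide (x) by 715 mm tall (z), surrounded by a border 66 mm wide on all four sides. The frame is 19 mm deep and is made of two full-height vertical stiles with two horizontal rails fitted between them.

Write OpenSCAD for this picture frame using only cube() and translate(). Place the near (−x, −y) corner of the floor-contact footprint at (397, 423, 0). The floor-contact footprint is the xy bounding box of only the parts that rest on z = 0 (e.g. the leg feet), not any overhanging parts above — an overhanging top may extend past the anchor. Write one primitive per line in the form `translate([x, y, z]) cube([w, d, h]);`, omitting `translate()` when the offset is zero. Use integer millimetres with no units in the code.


translate([397, 423, 0]) cube([66, 19, 847]);
translate([927, 423, 0]) cube([66, 19, 847]);
translate([463, 423, 0]) cube([464, 19, 66]);
translate([463, 423, 781]) cube([464, 19, 66]);


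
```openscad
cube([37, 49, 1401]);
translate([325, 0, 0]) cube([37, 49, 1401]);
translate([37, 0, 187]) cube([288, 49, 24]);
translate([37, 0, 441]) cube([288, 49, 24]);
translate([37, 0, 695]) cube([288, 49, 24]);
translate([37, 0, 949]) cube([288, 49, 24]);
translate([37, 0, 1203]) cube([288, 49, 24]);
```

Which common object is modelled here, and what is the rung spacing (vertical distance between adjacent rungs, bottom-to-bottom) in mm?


A ladder. The rung spacing is 254 mm.

Two tall 37×49 posts with 5 short bars between them — a ladder. Adjacent rungs sit at z = 187 and z = 441, so the spacing is 441 − 187 = 254 mm.


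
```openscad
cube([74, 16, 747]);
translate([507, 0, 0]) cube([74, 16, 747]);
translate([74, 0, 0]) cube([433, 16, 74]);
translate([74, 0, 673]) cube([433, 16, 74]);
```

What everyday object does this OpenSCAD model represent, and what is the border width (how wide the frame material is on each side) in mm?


A picture frame. The border width is 74 mm.

Four thin pieces enclosing a rectangular opening — a picture frame. The two full-height stiles are 747 mm tall; the top rail sits at z = 673 and is 74 mm tall, so the border above the opening is 747 − 673 = 74 mm, matching the stile x-width.


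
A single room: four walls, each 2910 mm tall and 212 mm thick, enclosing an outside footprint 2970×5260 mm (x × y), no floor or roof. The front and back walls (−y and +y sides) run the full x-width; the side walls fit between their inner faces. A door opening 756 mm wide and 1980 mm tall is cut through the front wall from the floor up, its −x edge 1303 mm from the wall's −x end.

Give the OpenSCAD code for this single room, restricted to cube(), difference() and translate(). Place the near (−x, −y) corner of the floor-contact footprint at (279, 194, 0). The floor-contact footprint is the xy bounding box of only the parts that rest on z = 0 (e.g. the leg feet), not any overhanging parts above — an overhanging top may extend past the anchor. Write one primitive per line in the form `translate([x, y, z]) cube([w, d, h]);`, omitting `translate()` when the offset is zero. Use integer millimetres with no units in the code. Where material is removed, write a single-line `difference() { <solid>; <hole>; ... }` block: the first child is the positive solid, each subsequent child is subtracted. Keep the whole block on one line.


difference() { translate([279, 194, 0]) cube([2970, 212, 2910]); translate([1582, 194, 0]) cube([756, 212, 1980]); }
translate([279, 5242, 0]) cube([2970, 212, 2910]);
translate([279, 406, 0]) cube([212, 4836, 2910]);
translate([3037, 406, 0]) cube([212, 4836, 2910]);


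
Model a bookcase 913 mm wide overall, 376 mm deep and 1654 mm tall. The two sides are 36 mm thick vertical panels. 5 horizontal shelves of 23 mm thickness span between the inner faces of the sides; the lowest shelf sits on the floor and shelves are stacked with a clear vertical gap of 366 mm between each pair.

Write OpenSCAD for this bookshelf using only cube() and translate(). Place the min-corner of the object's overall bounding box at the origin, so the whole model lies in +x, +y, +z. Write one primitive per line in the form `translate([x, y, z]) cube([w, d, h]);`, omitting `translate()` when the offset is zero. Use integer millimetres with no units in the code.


cube([36, 376, 1654]);
translate([877, 0, 0]) cube([36, 376, 1654]);
translate([36, 0, 0]) cube([841, 376, 23]);
translate([36, 0, 389]) cube([841, 376, 23]);
translate([36, 0, 778]) cube([841, 376, 23]);
translate([36, 0, 1167]) cube([841, 376, 23]);
translate([36, 0, 1556]) cube([841, 376, 23]);


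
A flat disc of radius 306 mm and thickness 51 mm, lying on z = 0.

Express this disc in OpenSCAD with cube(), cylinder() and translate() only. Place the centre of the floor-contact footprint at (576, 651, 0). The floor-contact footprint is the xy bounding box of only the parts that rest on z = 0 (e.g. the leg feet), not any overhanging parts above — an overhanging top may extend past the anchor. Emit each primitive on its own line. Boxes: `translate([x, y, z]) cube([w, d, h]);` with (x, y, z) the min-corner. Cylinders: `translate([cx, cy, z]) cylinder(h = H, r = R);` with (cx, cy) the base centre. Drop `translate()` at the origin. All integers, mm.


translate([576, 651, 0]) cylinder(h = 51, r = 306);


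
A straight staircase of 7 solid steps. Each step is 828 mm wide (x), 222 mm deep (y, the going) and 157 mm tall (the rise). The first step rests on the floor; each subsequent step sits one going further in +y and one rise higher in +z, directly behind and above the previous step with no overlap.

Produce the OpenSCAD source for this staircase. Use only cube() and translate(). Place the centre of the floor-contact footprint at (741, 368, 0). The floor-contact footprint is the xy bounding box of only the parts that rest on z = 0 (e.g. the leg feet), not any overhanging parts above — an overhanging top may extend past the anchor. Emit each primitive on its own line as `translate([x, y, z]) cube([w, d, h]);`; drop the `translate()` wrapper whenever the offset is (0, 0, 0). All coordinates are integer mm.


translate([327, 257, 0]) cube([828, 222, 157]);
translate([327, 479, 157]) cube([828, 222, 157]);
translate([327, 701, 314]) cube([828, 222, 157]);
translate([327, 923, 471]) cube([828, 222, 157]);
translate([327, 1145, 628]) cube([828, 222, 157]);
translate([327, 1367, 785]) cube([828, 222, 157]);
translate([327, 1589, 942]) cube([828, 222, 157]);


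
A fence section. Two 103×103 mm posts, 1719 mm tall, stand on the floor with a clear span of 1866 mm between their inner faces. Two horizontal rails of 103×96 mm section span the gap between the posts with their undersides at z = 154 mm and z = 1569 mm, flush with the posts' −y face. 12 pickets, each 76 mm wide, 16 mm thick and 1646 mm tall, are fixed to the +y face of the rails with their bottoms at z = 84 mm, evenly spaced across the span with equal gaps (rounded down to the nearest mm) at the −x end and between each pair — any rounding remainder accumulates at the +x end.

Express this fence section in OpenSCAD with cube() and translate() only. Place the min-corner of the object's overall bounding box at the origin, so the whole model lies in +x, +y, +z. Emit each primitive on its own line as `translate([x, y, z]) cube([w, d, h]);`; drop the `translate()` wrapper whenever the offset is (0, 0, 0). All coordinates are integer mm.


cube([103, 103, 1719]);
translate([1969, 0, 0]) cube([103, 103, 1719]);
translate([103, 0, 154]) cube([1866, 103, 96]);
translate([103, 0, 1569]) cube([1866, 103, 96]);
translate([176, 103, 84]) cube([76, 16, 1646]);
translate([325, 103, 84]) cube([76, 16, 1646]);
translate([474, 103, 84]) cube([76, 16, 1646]);
translate([623, 103, 84]) cube([76, 16, 1646]);
translate([772, 103, 84]) cube([76, 16, 1646]);
translate([921, 103, 84]) cube([76, 16, 1646]);
translate([1070, 103, 84]) cube([76, 16, 1646]);
translate([1219, 103, 84]) cube([76, 16, 1646]);
translate([1368, 103, 84]) cube([76, 16, 1646]);
translate([1517, 103, 84]) cube([76, 16, 1646]);
translate([1666, 103, 84]) cube([76, 16, 1646]);
translate([1815, 103, 84]) cube([76, 16, 1646]);


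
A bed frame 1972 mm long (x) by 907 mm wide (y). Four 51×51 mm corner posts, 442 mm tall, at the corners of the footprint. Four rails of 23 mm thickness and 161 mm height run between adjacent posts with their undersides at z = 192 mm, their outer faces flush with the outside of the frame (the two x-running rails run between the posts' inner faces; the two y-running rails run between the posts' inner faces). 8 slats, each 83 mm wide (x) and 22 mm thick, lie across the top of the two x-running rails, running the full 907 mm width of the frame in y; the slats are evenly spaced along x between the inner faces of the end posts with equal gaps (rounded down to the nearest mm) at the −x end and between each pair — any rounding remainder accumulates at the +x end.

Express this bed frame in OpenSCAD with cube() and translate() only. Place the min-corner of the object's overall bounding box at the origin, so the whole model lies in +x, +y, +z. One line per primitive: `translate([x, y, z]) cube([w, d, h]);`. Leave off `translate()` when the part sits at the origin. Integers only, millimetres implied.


cube([51, 51, 442]);
translate([0, 856, 0]) cube([51, 51, 442]);
translate([1921, 0, 0]) cube([51, 51, 442]);
translate([1921, 856, 0]) cube([51, 51, 442]);
translate([51, 0, 192]) cube([1870, 23, 161]);
translate([51, 884, 192]) cube([1870, 23, 161]);
translate([0, 51, 192]) cube([23, 805, 161]);
translate([1949, 51, 192]) cube([23, 805, 161]);
translate([185, 0, 353]) cube([83, 907, 22]);
translate([402, 0, 353]) cube([83, 907, 22]);
translate([619, 0, 353]) cube([83, 907, 22]);
translate([836, 0, 353]) cube([83, 907, 22]);
translate([1053, 0, 353]) cube([83, 907, 22]);
translate([1270, 0, 353]) cube([83, 907, 22]);
translate([1487, 0, 353]) cube([83, 907, 22]);
translate([1704, 0, 353]) cube([83, 907, 22]);


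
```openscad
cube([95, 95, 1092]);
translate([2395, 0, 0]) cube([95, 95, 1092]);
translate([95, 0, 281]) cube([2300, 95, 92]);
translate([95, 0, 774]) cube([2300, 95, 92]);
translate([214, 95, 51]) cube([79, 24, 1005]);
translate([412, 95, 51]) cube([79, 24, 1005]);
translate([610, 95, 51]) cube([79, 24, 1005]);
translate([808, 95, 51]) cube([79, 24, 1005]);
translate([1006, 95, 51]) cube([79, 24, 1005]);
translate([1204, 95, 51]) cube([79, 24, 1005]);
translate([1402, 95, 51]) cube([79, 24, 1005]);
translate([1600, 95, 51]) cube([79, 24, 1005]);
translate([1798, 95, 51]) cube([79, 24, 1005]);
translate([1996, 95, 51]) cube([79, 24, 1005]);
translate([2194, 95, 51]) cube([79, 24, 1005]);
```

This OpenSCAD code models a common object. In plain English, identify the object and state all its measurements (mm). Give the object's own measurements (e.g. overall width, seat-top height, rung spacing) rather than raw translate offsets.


A fence section. Two 95×95 mm posts, 1092 mm tall, stand on the floor with a clear span of 2300 mm between their inner faces. Two horizontal rails of 95×92 mm section span the gap between the posts with their undersides at z = 281 mm and z = 774 mm, flush with the posts' −y face. 11 pickets, each 79 mm wide, 24 mm thick and 1005 mm tall, are fixed to the +y face of the rails with their bottoms at z = 51 mm, spaced across the span with a 119 mm gap after the −x post and between neighbouring pickets, with 122 mm left before the +x post.


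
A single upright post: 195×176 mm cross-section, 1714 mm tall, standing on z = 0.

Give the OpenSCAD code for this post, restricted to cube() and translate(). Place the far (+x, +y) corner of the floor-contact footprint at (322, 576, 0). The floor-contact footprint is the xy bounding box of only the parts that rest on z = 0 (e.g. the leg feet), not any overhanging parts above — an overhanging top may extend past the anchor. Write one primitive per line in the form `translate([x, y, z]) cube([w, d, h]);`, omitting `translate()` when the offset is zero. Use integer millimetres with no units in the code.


translate([127, 400, 0]) cube([195, 176, 1714]);


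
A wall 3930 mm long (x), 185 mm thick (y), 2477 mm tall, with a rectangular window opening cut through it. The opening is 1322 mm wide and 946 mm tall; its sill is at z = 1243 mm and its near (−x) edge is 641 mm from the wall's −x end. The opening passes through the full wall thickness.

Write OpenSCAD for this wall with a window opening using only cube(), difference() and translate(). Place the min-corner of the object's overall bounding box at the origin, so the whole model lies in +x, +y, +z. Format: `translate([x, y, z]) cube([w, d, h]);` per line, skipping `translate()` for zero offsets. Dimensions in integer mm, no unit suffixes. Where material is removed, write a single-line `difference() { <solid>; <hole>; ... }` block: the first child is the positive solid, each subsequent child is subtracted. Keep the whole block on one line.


difference() { cube([3930, 185, 2477]); translate([641, 0, 1243]) cube([1322, 185, 946]); }
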